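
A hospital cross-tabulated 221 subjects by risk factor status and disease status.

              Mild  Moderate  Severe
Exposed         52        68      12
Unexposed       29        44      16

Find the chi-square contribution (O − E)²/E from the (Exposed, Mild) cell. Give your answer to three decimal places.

0.271

Row total (Exposed) = 132; column total (Mild) = 81; N = 221.
Expected count E = 132 × 81 / 221 = 48.3801.
Contribution = (O − E)²/E = (52 − 48.3801)² / 48.3801 = 0.271.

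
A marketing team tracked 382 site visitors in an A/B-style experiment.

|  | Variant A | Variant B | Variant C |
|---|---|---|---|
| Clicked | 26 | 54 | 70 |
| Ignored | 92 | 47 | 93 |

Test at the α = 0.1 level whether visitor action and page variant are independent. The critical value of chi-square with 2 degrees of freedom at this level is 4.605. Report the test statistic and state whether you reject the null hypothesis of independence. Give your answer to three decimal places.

24.157; reject H₀

Row totals: 150, 232. Column totals: 118, 101, 163. Grand total N = 382.
Expected counts (row total × column total / N):
  Clicked, Variant A: 150×118/382 = 46.3351
  Clicked, Variant B: 150×101/382 = 39.6597
  Clicked, Variant C: 150×163/382 = 64.0052
  Ignored, Variant A: 232×118/382 = 71.6649
  Ignored, Variant B: 232×101/382 = 61.3403
  Ignored, Variant C: 232×163/382 = 98.9948
Contributions (O − E)²/E:
  (26 − 46.3351)²/46.3351 = 8.9245
  (54 − 39.6597)²/39.6597 = 5.1852
  (70 − 64.0052)²/64.0052 = 0.5615
  (92 − 71.6649)²/71.6649 = 5.7701
  (47 − 61.3403)²/61.3403 = 3.3525
  (93 − 98.9948)²/98.9948 = 0.3630
χ² = 8.9245 + 5.1852 + 0.5615 + 5.7701 + 3.3525 + 0.3630 = 24.157
df = (2−1)(3−1) = 2. Since 24.157 > 4.605, reject the null hypothesis of independence at α = 0.1.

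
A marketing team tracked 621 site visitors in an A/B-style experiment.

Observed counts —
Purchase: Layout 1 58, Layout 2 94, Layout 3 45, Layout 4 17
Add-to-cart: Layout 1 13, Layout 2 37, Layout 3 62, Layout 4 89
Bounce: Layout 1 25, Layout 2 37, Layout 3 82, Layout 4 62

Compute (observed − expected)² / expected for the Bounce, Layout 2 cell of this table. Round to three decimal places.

Row total (Bounce) = 206; column total (Layout 2) = 168; N = 621.
Expected count E = 206 × 168 / 621 = 55.72947.
Contribution = (O − E)²/E = (37 − 55.72947)² / 55.72947 = 6.295.

6.295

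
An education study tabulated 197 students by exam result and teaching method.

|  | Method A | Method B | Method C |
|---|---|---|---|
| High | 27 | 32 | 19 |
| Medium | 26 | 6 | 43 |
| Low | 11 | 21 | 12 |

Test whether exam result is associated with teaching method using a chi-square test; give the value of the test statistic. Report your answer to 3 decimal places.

33.546

Row totals: 78, 75, 44. Column totals: 64, 59, 74. Grand total N = 197.
Expected counts (row total × column total / N):
  High, Method A: 78×64/197 = 25.34010
  High, Method B: 78×59/197 = 23.36041
  High, Method C: 78×74/197 = 29.29949
  Medium, Method A: 75×64/197 = 24.36548
  Medium, Method B: 75×59/197 = 22.46193
  Medium, Method C: 75×74/197 = 28.17259
  Low, Method A: 44×64/197 = 14.29442
  Low, Method B: 44×59/197 = 13.17766
  Low, Method C: 44×74/197 = 16.52792
Contributions (O − E)²/E:
  (27 − 25.34010)²/25.34010 = 0.1087
  (32 − 23.36041)²/23.36041 = 3.1953
  (19 − 29.29949)²/29.29949 = 3.6205
  (26 − 24.36548)²/24.36548 = 0.1096
  (6 − 22.46193)²/22.46193 = 12.0646
  (43 − 28.17259)²/28.17259 = 7.8038
  (11 − 14.29442)²/14.29442 = 0.7593
  (21 − 13.17766)²/13.17766 = 4.6434
  (12 − 16.52792)²/16.52792 = 1.2405
χ² = 0.1087 + 3.1953 + 3.6205 + 0.1096 + 12.0646 + 7.8038 + 0.7593 + 4.6434 + 1.2405 = 33.546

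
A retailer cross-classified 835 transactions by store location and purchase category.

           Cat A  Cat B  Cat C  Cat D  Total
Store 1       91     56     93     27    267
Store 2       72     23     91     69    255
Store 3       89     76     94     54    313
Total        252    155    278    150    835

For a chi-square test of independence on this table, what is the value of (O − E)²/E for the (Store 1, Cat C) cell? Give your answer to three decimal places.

Row total (Store 1) = 267; column total (Cat C) = 278; N = 835.
Expected count E = 267 × 278 / 835 = 88.8934.
Contribution = (O − E)²/E = (93 − 88.8934)² / 88.8934 = 0.190.

0.190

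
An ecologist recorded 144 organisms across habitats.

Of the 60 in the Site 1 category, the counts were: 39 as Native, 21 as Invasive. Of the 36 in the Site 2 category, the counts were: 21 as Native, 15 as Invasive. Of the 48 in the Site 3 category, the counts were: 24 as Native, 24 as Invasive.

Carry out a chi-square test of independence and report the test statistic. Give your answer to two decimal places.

2.47

Row totals: 60, 36, 48. Column totals: 84, 60. Grand total N = 144.
Expected counts (row total × column total / N):
  Site 1, Native: 60×84/144 = 35.000
  Site 1, Invasive: 60×60/144 = 25.000
  Site 2, Native: 36×84/144 = 21.000
  Site 2, Invasive: 36×60/144 = 15.000
  Site 3, Native: 48×84/144 = 28.000
  Site 3, Invasive: 48×60/144 = 20.000
Contributions (O − E)²/E:
  (39 − 35.000)²/35.000 = 0.4571
  (21 − 25.000)²/25.000 = 0.6400
  (21 − 21.000)²/21.000 = 0.0000
  (15 − 15.000)²/15.000 = 0.0000
  (24 − 28.000)²/28.000 = 0.5714
  (24 − 20.000)²/20.000 = 0.8000
χ² = 0.4571 + 0.6400 + 0.0000 + 0.0000 + 0.5714 + 0.8000 = 2.47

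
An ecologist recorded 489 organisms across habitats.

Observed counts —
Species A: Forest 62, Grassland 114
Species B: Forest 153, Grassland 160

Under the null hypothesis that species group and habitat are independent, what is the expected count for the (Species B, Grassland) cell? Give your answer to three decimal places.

175.382

Row total (Species B) = 313; column total (Grassland) = 274; grand total N = 489.
Expected count = (row total × column total) / N = 313 × 274 / 489 = 175.382.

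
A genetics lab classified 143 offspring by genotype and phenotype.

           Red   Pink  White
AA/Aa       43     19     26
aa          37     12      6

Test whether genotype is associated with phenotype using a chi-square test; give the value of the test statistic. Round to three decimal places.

Row totals: 88, 55. Column totals: 80, 31, 32. Grand total N = 143.
Expected counts (row total × column total / N):
  AA/Aa, Red: 88×80/143 = 49.2308
  AA/Aa, Pink: 88×31/143 = 19.0769
  AA/Aa, White: 88×32/143 = 19.6923
  aa, Red: 55×80/143 = 30.7692
  aa, Pink: 55×31/143 = 11.9231
  aa, White: 55×32/143 = 12.3077
Contributions (O − E)²/E:
  (43 − 49.2308)²/49.2308 = 0.7886
  (19 − 19.0769)²/19.0769 = 0.0003
  (26 − 19.6923)²/19.6923 = 2.0204
  (37 − 30.7692)²/30.7692 = 1.2617
  (12 − 11.9231)²/11.9231 = 0.0005
  (6 − 12.3077)²/12.3077 = 3.2327
χ² = 0.7886 + 0.0003 + 2.0204 + 1.2617 + 0.0005 + 3.2327 = 7.304

7.304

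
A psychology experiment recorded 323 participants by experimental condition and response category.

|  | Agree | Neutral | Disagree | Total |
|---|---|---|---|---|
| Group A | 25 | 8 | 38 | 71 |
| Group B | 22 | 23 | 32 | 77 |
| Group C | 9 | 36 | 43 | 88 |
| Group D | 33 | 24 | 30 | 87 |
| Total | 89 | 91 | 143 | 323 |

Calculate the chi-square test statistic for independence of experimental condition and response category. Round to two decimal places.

Grand total N = 323.
Expected counts (row total × column total / N):
  Group A, Agree: 71×89/323 = 19.563
  Group A, Neutral: 71×91/323 = 20.003
  Group A, Disagree: 71×143/323 = 31.433
  Group B, Agree: 77×89/323 = 21.217
  Group B, Neutral: 77×91/323 = 21.693
  Group B, Disagree: 77×143/323 = 34.090
  Group C, Agree: 88×89/323 = 24.248
  Group C, Neutral: 88×91/323 = 24.793
  Group C, Disagree: 88×143/323 = 38.960
  Group D, Agree: 87×89/323 = 23.972
  Group D, Neutral: 87×91/323 = 24.511
  Group D, Disagree: 87×143/323 = 38.517
Contributions (O − E)²/E:
  (25 − 19.563)²/19.563 = 1.5111
  (8 − 20.003)²/20.003 = 7.2025
  (38 − 31.433)²/31.433 = 1.3720
  (22 − 21.217)²/21.217 = 0.0289
  (23 − 21.693)²/21.693 = 0.0787
  (32 − 34.090)²/34.090 = 0.1281
  (9 − 24.248)²/24.248 = 9.5885
  (36 − 24.793)²/24.793 = 5.0658
  (43 − 38.960)²/38.960 = 0.4189
  (33 − 23.972)²/23.972 = 3.4000
  (24 − 24.511)²/24.511 = 0.0107
  (30 − 38.517)²/38.517 = 1.8833
χ² = 1.5111 + 7.2025 + 1.3720 + 0.0289 + 0.0787 + 0.1281 + 9.5885 + 5.0658 + 0.4189 + 3.4000 + 0.0107 + 1.8833 = 30.69

30.69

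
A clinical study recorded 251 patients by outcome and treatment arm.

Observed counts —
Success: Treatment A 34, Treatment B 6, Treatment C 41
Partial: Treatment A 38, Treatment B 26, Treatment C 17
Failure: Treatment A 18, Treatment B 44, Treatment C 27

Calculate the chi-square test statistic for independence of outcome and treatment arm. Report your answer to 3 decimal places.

Row totals: 81, 81, 89. Column totals: 90, 76, 85. Grand total N = 251.
Expected counts (row total × column total / N):
  Success, Treatment A: 81×90/251 = 29.0438
  Success, Treatment B: 81×76/251 = 24.5259
  Success, Treatment C: 81×85/251 = 27.4303
  Partial, Treatment A: 81×90/251 = 29.0438
  Partial, Treatment B: 81×76/251 = 24.5259
  Partial, Treatment C: 81×85/251 = 27.4303
  Failure, Treatment A: 89×90/251 = 31.9124
  Failure, Treatment B: 89×76/251 = 26.9482
  Failure, Treatment C: 89×85/251 = 30.1394
Contributions (O − E)²/E:
  (34 − 29.0438)²/29.0438 = 0.8458
  (6 − 24.5259)²/24.5259 = 13.9937
  (41 − 27.4303)²/27.4303 = 6.7129
  (38 − 29.0438)²/29.0438 = 2.7618
  (26 − 24.5259)²/24.5259 = 0.0886
  (17 − 27.4303)²/27.4303 = 3.9661
  (18 − 31.9124)²/31.9124 = 6.0652
  (44 − 26.9482)²/26.9482 = 10.7897
  (27 − 30.1394)²/30.1394 = 0.3270
χ² = 0.8458 + 13.9937 + 6.7129 + 2.7618 + 0.0886 + 3.9661 + 6.0652 + 10.7897 + 0.3270 = 45.551

45.551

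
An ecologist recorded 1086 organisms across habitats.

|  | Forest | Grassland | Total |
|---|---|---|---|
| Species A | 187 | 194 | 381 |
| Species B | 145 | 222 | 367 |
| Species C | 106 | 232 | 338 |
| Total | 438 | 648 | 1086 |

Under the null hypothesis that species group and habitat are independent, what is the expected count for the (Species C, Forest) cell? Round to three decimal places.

136.320

Row total (Species C) = 338; column total (Forest) = 438; grand total N = 1086.
Expected count = (row total × column total) / N = 338 × 438 / 1086 = 136.320.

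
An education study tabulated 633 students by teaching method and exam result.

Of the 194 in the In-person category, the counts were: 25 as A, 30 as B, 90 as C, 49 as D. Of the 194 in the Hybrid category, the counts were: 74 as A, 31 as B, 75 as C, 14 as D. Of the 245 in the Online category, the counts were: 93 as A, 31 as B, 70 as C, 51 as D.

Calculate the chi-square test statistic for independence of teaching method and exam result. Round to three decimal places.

Row totals: 194, 194, 245. Column totals: 192, 92, 235, 114. Grand total N = 633.
Expected counts (row total × column total / N):
  In-person, A: 194×192/633 = 58.8436
  In-person, B: 194×92/633 = 28.1959
  In-person, C: 194×235/633 = 72.0221
  In-person, D: 194×114/633 = 34.9384
  Hybrid, A: 194×192/633 = 58.8436
  Hybrid, B: 194×92/633 = 28.1959
  Hybrid, C: 194×235/633 = 72.0221
  Hybrid, D: 194×114/633 = 34.9384
  Online, A: 245×192/633 = 74.3128
  Online, B: 245×92/633 = 35.6082
  Online, C: 245×235/633 = 90.9558
  Online, D: 245×114/633 = 44.1232
Contributions (O − E)²/E:
  (25 − 58.8436)²/58.8436 = 19.4650
  (30 − 28.1959)²/28.1959 = 0.1154
  (90 − 72.0221)²/72.0221 = 4.4876
  (49 − 34.9384)²/34.9384 = 5.6593
  (74 − 58.8436)²/58.8436 = 3.9038
  (31 − 28.1959)²/28.1959 = 0.2789
  (75 − 72.0221)²/72.0221 = 0.1231
  (14 − 34.9384)²/34.9384 = 12.5483
  (93 − 74.3128)²/74.3128 = 4.6992
  (31 − 35.6082)²/35.6082 = 0.5964
  (70 − 90.9558)²/90.9558 = 4.8281
  (51 − 44.1232)²/44.1232 = 1.0718
χ² = 19.4650 + 0.1154 + 4.4876 + 5.6593 + 3.9038 + 0.2789 + 0.1231 + 12.5483 + 4.6992 + 0.5964 + 4.8281 + 1.0718 = 57.777

57.777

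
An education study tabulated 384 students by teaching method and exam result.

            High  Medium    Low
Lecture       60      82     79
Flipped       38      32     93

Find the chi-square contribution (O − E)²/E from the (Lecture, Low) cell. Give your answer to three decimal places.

Row total (Lecture) = 221; column total (Low) = 172; N = 384.
Expected count E = 221 × 172 / 384 = 98.9896.
Contribution = (O − E)²/E = (79 − 98.9896)² / 98.9896 = 4.037.

4.037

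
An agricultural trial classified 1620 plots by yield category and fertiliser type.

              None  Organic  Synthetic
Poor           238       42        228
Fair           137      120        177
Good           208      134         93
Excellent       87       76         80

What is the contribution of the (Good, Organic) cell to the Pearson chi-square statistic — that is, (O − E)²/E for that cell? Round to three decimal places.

11.649

Row total (Good) = 435; column total (Organic) = 372; N = 1620.
Expected count E = 435 × 372 / 1620 = 99.8889.
Contribution = (O − E)²/E = (134 − 99.8889)² / 99.8889 = 11.649.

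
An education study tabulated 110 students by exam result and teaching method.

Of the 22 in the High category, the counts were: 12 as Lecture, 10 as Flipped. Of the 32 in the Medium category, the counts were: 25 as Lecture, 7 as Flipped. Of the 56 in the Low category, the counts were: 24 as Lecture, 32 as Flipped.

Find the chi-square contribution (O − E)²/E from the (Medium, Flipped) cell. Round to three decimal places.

Row total (Medium) = 32; column total (Flipped) = 49; N = 110.
Expected count E = 32 × 49 / 110 = 14.2545.
Contribution = (O − E)²/E = (7 − 14.2545)² / 14.2545 = 3.692.

3.692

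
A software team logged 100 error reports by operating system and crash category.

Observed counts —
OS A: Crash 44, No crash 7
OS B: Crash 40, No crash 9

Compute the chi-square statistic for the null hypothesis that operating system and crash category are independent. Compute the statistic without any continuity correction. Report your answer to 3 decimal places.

0.401

Row totals: 51, 49. Column totals: 84, 16. Grand total N = 100.
Expected counts (row total × column total / N):
  OS A, Crash: 51×84/100 = 42.8400
  OS A, No crash: 51×16/100 = 8.1600
  OS B, Crash: 49×84/100 = 41.1600
  OS B, No crash: 49×16/100 = 7.8400
Contributions (O − E)²/E:
  (44 − 42.8400)²/42.8400 = 0.0314
  (7 − 8.1600)²/8.1600 = 0.1649
  (40 − 41.1600)²/41.1600 = 0.0327
  (9 − 7.8400)²/7.8400 = 0.1716
χ² = 0.0314 + 0.1649 + 0.0327 + 0.1716 = 0.401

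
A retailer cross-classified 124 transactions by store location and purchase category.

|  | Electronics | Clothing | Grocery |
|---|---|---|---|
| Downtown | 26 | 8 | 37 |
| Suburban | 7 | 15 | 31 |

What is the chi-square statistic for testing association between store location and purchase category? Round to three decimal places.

Row totals: 71, 53. Column totals: 33, 23, 68. Grand total N = 124.
Expected counts (row total × column total / N):
  Downtown, Electronics: 71×33/124 = 18.89516
  Downtown, Clothing: 71×23/124 = 13.16935
  Downtown, Grocery: 71×68/124 = 38.93548
  Suburban, Electronics: 53×33/124 = 14.10484
  Suburban, Clothing: 53×23/124 = 9.83065
  Suburban, Grocery: 53×68/124 = 29.06452
Contributions (O − E)²/E:
  (26 − 18.89516)²/18.89516 = 2.6715
  (8 − 13.16935)²/13.16935 = 2.0291
  (37 − 38.93548)²/38.93548 = 0.0962
  (7 − 14.10484)²/14.10484 = 3.5788
  (15 − 9.83065)²/9.83065 = 2.7183
  (31 − 29.06452)²/29.06452 = 0.1289
χ² = 2.6715 + 2.0291 + 0.0962 + 3.5788 + 2.7183 + 0.1289 = 11.223

11.223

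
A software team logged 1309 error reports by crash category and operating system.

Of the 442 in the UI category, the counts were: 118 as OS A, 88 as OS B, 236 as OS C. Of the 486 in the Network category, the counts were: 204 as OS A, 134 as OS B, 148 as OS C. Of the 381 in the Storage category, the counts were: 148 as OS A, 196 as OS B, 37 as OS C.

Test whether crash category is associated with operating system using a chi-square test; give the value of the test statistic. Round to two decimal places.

Row totals: 442, 486, 381. Column totals: 470, 418, 421. Grand total N = 1309.
Expected counts (row total × column total / N):
  UI, OS A: 442×470/1309 = 158.701
  UI, OS B: 442×418/1309 = 141.143
  UI, OS C: 442×421/1309 = 142.156
  Network, OS A: 486×470/1309 = 174.500
  Network, OS B: 486×418/1309 = 155.193
  Network, OS C: 486×421/1309 = 156.307
  Storage, OS A: 381×470/1309 = 136.799
  Storage, OS B: 381×418/1309 = 121.664
  Storage, OS C: 381×421/1309 = 122.537
Contributions (O − E)²/E:
  (118 − 158.701)²/158.701 = 10.4383
  (88 − 141.143)²/141.143 = 20.0093
  (236 − 142.156)²/142.156 = 61.9509
  (204 − 174.500)²/174.500 = 4.9871
  (134 − 155.193)²/155.193 = 2.8941
  (148 − 156.307)²/156.307 = 0.4415
  (148 − 136.799)²/136.799 = 0.9171
  (196 − 121.664)²/121.664 = 45.4189
  (37 − 122.537)²/122.537 = 59.7091
χ² = 10.4383 + 20.0093 + 61.9509 + 4.9871 + 2.8941 + 0.4415 + 0.9171 + 45.4189 + 59.7091 = 206.77

206.77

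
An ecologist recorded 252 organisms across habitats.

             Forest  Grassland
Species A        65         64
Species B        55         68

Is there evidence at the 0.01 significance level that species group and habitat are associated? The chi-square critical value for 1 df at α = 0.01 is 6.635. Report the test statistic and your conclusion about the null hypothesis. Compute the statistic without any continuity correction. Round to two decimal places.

0.81; fail to reject H₀

Row totals: 129, 123. Column totals: 120, 132. Grand total N = 252.
Expected counts (row total × column total / N):
  Species A, Forest: 129×120/252 = 61.429
  Species A, Grassland: 129×132/252 = 67.571
  Species B, Forest: 123×120/252 = 58.571
  Species B, Grassland: 123×132/252 = 64.429
Contributions (O − E)²/E:
  (65 − 61.429)²/61.429 = 0.2076
  (64 − 67.571)²/67.571 = 0.1887
  (55 − 58.571)²/58.571 = 0.2177
  (68 − 64.429)²/64.429 = 0.1979
χ² = 0.2076 + 0.1887 + 0.2177 + 0.1979 = 0.81
df = (2−1)(2−1) = 1. Since 0.81 < 6.635, fail to reject the null hypothesis of independence at α = 0.01.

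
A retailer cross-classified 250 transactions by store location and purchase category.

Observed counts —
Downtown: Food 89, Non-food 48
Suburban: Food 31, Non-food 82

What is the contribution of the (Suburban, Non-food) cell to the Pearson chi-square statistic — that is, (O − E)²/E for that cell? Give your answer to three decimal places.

9.192

Row total (Suburban) = 113; column total (Non-food) = 130; N = 250.
Expected count E = 113 × 130 / 250 = 58.7600.
Contribution = (O − E)²/E = (82 − 58.7600)² / 58.7600 = 9.192.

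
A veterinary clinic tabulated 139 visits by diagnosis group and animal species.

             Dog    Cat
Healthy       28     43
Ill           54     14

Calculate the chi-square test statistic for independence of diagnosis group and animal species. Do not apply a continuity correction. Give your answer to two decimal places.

22.94

Row totals: 71, 68. Column totals: 82, 57. Grand total N = 139.
Expected counts (row total × column total / N):
  Healthy, Dog: 71×82/139 = 41.885
  Healthy, Cat: 71×57/139 = 29.115
  Ill, Dog: 68×82/139 = 40.115
  Ill, Cat: 68×57/139 = 27.885
Contributions (O − E)²/E:
  (28 − 41.885)²/41.885 = 4.6029
  (43 − 29.115)²/29.115 = 6.6218
  (54 − 40.115)²/40.115 = 4.8060
  (14 − 27.885)²/27.885 = 6.9139
χ² = 4.6029 + 6.6218 + 4.8060 + 6.9139 = 22.94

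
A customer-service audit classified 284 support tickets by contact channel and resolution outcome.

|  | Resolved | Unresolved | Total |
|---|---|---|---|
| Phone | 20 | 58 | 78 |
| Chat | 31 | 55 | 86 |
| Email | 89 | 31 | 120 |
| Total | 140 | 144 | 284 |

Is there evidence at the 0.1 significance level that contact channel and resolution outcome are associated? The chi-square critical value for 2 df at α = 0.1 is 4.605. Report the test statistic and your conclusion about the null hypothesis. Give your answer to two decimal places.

53.20; reject H₀

Grand total N = 284.
Expected counts (row total × column total / N):
  Phone, Resolved: 78×140/284 = 38.451
  Phone, Unresolved: 78×144/284 = 39.549
  Chat, Resolved: 86×140/284 = 42.394
  Chat, Unresolved: 86×144/284 = 43.606
  Email, Resolved: 120×140/284 = 59.155
  Email, Unresolved: 120×144/284 = 60.845
Contributions (O − E)²/E:
  (20 − 38.451)²/38.451 = 8.8539
  (58 − 39.549)²/39.549 = 8.6080
  (31 − 42.394)²/42.394 = 3.0623
  (55 − 43.606)²/43.606 = 2.9772
  (89 − 59.155)²/59.155 = 15.0575
  (31 − 60.845)²/60.845 = 14.6392
χ² = 8.8539 + 8.6080 + 3.0623 + 2.9772 + 15.0575 + 14.6392 = 53.20
df = (3−1)(2−1) = 2. Since 53.20 > 4.605, reject the null hypothesis of independence at α = 0.1.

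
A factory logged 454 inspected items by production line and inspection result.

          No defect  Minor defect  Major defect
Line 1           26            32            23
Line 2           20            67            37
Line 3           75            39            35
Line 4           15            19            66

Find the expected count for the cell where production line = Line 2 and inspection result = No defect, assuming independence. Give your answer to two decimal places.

Row total (Line 2) = 124; column total (No defect) = 136; grand total N = 454.
Expected count = (row total × column total) / N = 124 × 136 / 454 = 37.15.

37.15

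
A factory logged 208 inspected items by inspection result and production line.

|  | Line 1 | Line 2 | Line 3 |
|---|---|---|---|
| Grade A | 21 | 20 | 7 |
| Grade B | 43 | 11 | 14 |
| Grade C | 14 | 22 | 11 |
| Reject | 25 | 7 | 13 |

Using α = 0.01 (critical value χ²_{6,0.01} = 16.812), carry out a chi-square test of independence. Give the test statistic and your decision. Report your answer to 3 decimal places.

23.764; reject H₀

Row totals: 48, 68, 47, 45. Column totals: 103, 60, 45. Grand total N = 208.
Expected counts (row total × column total / N):
  Grade A, Line 1: 48×103/208 = 23.7692
  Grade A, Line 2: 48×60/208 = 13.8462
  Grade A, Line 3: 48×45/208 = 10.3846
  Grade B, Line 1: 68×103/208 = 33.6731
  Grade B, Line 2: 68×60/208 = 19.6154
  Grade B, Line 3: 68×45/208 = 14.7115
  Grade C, Line 1: 47×103/208 = 23.2740
  Grade C, Line 2: 47×60/208 = 13.5577
  Grade C, Line 3: 47×45/208 = 10.1683
  Reject, Line 1: 45×103/208 = 22.2837
  Reject, Line 2: 45×60/208 = 12.9808
  Reject, Line 3: 45×45/208 = 9.7356
Contributions (O − E)²/E:
  (21 − 23.7692)²/23.7692 = 0.3226
  (20 − 13.8462)²/13.8462 = 2.7350
  (7 − 10.3846)²/10.3846 = 1.1031
  (43 − 33.6731)²/33.6731 = 2.5834
  (11 − 19.6154)²/19.6154 = 3.7840
  (14 − 14.7115)²/14.7115 = 0.0344
  (14 − 23.2740)²/23.2740 = 3.6954
  (22 − 13.5577)²/13.5577 = 5.2570
  (11 − 10.1683)²/10.1683 = 0.0680
  (25 − 22.2837)²/22.2837 = 0.3311
  (7 − 12.9808)²/12.9808 = 2.7556
  (13 − 9.7356)²/9.7356 = 1.0946
χ² = 0.3226 + 2.7350 + 1.1031 + 2.5834 + 3.7840 + 0.0344 + 3.6954 + 5.2570 + 0.0680 + 0.3311 + 2.7556 + 1.0946 = 23.764
df = (4−1)(3−1) = 6. Since 23.764 > 16.812, reject the null hypothesis of independence at α = 0.01.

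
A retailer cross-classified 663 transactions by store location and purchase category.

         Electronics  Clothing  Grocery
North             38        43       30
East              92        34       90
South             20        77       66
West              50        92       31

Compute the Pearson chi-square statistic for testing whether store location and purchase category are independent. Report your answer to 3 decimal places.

93.241

Row totals: 111, 216, 163, 173. Column totals: 200, 246, 217. Grand total N = 663.
Expected counts (row total × column total / N):
  North, Electronics: 111×200/663 = 33.48416
  North, Clothing: 111×246/663 = 41.18552
  North, Grocery: 111×217/663 = 36.33032
  East, Electronics: 216×200/663 = 65.15837
  East, Clothing: 216×246/663 = 80.14480
  East, Grocery: 216×217/663 = 70.69683
  South, Electronics: 163×200/663 = 49.17044
  South, Clothing: 163×246/663 = 60.47964
  South, Grocery: 163×217/663 = 53.34992
  West, Electronics: 173×200/663 = 52.18703
  West, Clothing: 173×246/663 = 64.19005
  West, Grocery: 173×217/663 = 56.62293
Contributions (O − E)²/E:
  (38 − 33.48416)²/33.48416 = 0.6090
  (43 − 41.18552)²/41.18552 = 0.0799
  (30 − 36.33032)²/36.33032 = 1.1030
  (92 − 65.15837)²/65.15837 = 11.0573
  (34 − 80.14480)²/80.14480 = 26.5687
  (90 − 70.69683)²/70.69683 = 5.2706
  (20 − 49.17044)²/49.17044 = 17.3054
  (77 − 60.47964)²/60.47964 = 4.5126
  (66 − 53.34992)²/53.34992 = 2.9995
  (50 − 52.18703)²/52.18703 = 0.0917
  (92 − 64.19005)²/64.19005 = 12.0485
  (31 − 56.62293)²/56.62293 = 11.5949
χ² = 0.6090 + 0.0799 + 1.1030 + 11.0573 + 26.5687 + 5.2706 + 17.3054 + 4.5126 + 2.9995 + 0.0917 + 12.0485 + 11.5949 = 93.241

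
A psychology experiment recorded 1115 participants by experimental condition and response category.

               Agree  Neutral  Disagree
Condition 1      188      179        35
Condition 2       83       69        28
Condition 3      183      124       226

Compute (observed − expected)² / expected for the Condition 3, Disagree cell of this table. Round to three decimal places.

Row total (Condition 3) = 533; column total (Disagree) = 289; N = 1115.
Expected count E = 533 × 289 / 1115 = 138.1498.
Contribution = (O − E)²/E = (226 − 138.1498)² / 138.1498 = 55.864.

55.864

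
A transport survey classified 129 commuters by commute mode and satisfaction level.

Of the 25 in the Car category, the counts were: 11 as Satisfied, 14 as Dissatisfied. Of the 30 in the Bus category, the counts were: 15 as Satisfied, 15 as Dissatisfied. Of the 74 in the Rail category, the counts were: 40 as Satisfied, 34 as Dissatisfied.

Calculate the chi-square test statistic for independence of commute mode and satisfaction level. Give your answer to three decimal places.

Row totals: 25, 30, 74. Column totals: 66, 63. Grand total N = 129.
Expected counts (row total × column total / N):
  Car, Satisfied: 25×66/129 = 12.7907
  Car, Dissatisfied: 25×63/129 = 12.2093
  Bus, Satisfied: 30×66/129 = 15.3488
  Bus, Dissatisfied: 30×63/129 = 14.6512
  Rail, Satisfied: 74×66/129 = 37.8605
  Rail, Dissatisfied: 74×63/129 = 36.1395
Contributions (O − E)²/E:
  (11 − 12.7907)²/12.7907 = 0.2507
  (14 − 12.2093)²/12.2093 = 0.2626
  (15 − 15.3488)²/15.3488 = 0.0079
  (15 − 14.6512)²/14.6512 = 0.0083
  (40 − 37.8605)²/37.8605 = 0.1209
  (34 − 36.1395)²/36.1395 = 0.1267
χ² = 0.2507 + 0.2626 + 0.0079 + 0.0083 + 0.1209 + 0.1267 = 0.777

0.777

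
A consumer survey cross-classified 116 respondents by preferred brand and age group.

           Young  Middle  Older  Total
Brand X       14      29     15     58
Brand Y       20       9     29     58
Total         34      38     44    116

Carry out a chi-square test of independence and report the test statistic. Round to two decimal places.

Grand total N = 116.
Expected counts (row total × column total / N):
  Brand X, Young: 58×34/116 = 17.000
  Brand X, Middle: 58×38/116 = 19.000
  Brand X, Older: 58×44/116 = 22.000
  Brand Y, Young: 58×34/116 = 17.000
  Brand Y, Middle: 58×38/116 = 19.000
  Brand Y, Older: 58×44/116 = 22.000
Contributions (O − E)²/E:
  (14 − 17.000)²/17.000 = 0.5294
  (29 − 19.000)²/19.000 = 5.2632
  (15 − 22.000)²/22.000 = 2.2273
  (20 − 17.000)²/17.000 = 0.5294
  (9 − 19.000)²/19.000 = 5.2632
  (29 − 22.000)²/22.000 = 2.2273
χ² = 0.5294 + 5.2632 + 2.2273 + 0.5294 + 5.2632 + 2.2273 = 16.04

16.04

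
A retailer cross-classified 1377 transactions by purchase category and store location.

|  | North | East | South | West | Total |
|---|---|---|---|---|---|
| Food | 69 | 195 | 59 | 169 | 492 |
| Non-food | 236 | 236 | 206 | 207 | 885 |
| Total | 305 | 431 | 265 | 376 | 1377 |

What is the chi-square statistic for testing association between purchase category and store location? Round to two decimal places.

Grand total N = 1377.
Expected counts (row total × column total / N):
  Food, North: 492×305/1377 = 108.976
  Food, East: 492×431/1377 = 153.996
  Food, South: 492×265/1377 = 94.684
  Food, West: 492×376/1377 = 134.344
  Non-food, North: 885×305/1377 = 196.024
  Non-food, East: 885×431/1377 = 277.004
  Non-food, South: 885×265/1377 = 170.316
  Non-food, West: 885×376/1377 = 241.656
Contributions (O − E)²/E:
  (69 − 108.976)²/108.976 = 14.6645
  (195 − 153.996)²/153.996 = 10.9180
  (59 − 94.684)²/94.684 = 13.4484
  (169 − 134.344)²/134.344 = 8.9400
  (236 − 196.024)²/196.024 = 8.1525
  (236 − 277.004)²/277.004 = 6.0697
  (206 − 170.316)²/170.316 = 7.4764
  (207 − 241.656)²/241.656 = 4.9700
χ² = 14.6645 + 10.9180 + 13.4484 + 8.9400 + 8.1525 + 6.0697 + 7.4764 + 4.9700 = 74.64

74.64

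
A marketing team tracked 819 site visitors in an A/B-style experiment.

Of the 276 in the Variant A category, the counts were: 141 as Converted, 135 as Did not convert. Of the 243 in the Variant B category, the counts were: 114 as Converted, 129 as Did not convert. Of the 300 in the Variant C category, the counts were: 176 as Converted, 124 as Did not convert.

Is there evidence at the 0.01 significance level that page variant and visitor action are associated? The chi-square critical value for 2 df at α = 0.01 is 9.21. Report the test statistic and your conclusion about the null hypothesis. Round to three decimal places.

7.834; fail to reject H₀

Row totals: 276, 243, 300. Column totals: 431, 388. Grand total N = 819.
Expected counts (row total × column total / N):
  Variant A, Converted: 276×431/819 = 145.2454
  Variant A, Did not convert: 276×388/819 = 130.7546
  Variant B, Converted: 243×431/819 = 127.8791
  Variant B, Did not convert: 243×388/819 = 115.1209
  Variant C, Converted: 300×431/819 = 157.8755
  Variant C, Did not convert: 300×388/819 = 142.1245
Contributions (O − E)²/E:
  (141 − 145.2454)²/145.2454 = 0.1241
  (135 − 130.7546)²/130.7546 = 0.1378
  (114 − 127.8791)²/127.8791 = 1.5063
  (129 − 115.1209)²/115.1209 = 1.6733
  (176 − 157.8755)²/157.8755 = 2.0807
  (124 − 142.1245)²/142.1245 = 2.3113
χ² = 0.1241 + 0.1378 + 1.5063 + 1.6733 + 2.0807 + 2.3113 = 7.834
df = (3−1)(2−1) = 2. Since 7.834 < 9.21, fail to reject the null hypothesis of independence at α = 0.01.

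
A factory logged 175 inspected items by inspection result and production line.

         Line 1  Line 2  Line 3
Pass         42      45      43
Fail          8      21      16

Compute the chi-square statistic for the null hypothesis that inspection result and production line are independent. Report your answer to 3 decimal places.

3.818

Row totals: 130, 45. Column totals: 50, 66, 59. Grand total N = 175.
Expected counts (row total × column total / N):
  Pass, Line 1: 130×50/175 = 37.1429
  Pass, Line 2: 130×66/175 = 49.0286
  Pass, Line 3: 130×59/175 = 43.8286
  Fail, Line 1: 45×50/175 = 12.8571
  Fail, Line 2: 45×66/175 = 16.9714
  Fail, Line 3: 45×59/175 = 15.1714
Contributions (O − E)²/E:
  (42 − 37.1429)²/37.1429 = 0.6352
  (45 − 49.0286)²/49.0286 = 0.3310
  (43 − 43.8286)²/43.8286 = 0.0157
  (8 − 12.8571)²/12.8571 = 1.8349
  (21 − 16.9714)²/16.9714 = 0.9563
  (16 − 15.1714)²/15.1714 = 0.0453
χ² = 0.6352 + 0.3310 + 0.0157 + 1.8349 + 0.9563 + 0.0453 = 3.818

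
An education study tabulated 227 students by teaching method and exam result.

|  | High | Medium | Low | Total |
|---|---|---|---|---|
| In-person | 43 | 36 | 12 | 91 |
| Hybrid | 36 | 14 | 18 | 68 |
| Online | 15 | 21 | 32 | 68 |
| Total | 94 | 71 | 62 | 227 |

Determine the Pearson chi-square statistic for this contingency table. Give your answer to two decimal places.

29.94

Grand total N = 227.
Expected counts (row total × column total / N):
  In-person, High: 91×94/227 = 37.683
  In-person, Medium: 91×71/227 = 28.463
  In-person, Low: 91×62/227 = 24.855
  Hybrid, High: 68×94/227 = 28.159
  Hybrid, Medium: 68×71/227 = 21.269
  Hybrid, Low: 68×62/227 = 18.573
  Online, High: 68×94/227 = 28.159
  Online, Medium: 68×71/227 = 21.269
  Online, Low: 68×62/227 = 18.573
Contributions (O − E)²/E:
  (43 − 37.683)²/37.683 = 0.7502
  (36 − 28.463)²/28.463 = 1.9958
  (12 − 24.855)²/24.855 = 6.6486
  (36 − 28.159)²/28.159 = 2.1834
  (14 − 21.269)²/21.269 = 2.4843
  (18 − 18.573)²/18.573 = 0.0177
  (15 − 28.159)²/28.159 = 6.1493
  (21 − 21.269)²/21.269 = 0.0034
  (32 − 18.573)²/18.573 = 9.7068
χ² = 0.7502 + 1.9958 + 6.6486 + 2.1834 + 2.4843 + 0.0177 + 6.1493 + 0.0034 + 9.7068 = 29.94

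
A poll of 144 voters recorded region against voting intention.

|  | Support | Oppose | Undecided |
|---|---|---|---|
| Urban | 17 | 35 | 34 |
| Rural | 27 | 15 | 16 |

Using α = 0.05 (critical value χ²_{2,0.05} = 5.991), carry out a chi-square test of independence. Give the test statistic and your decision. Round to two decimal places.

11.75; reject H₀

Row totals: 86, 58. Column totals: 44, 50, 50. Grand total N = 144.
Expected counts (row total × column total / N):
  Urban, Support: 86×44/144 = 26.278
  Urban, Oppose: 86×50/144 = 29.861
  Urban, Undecided: 86×50/144 = 29.861
  Rural, Support: 58×44/144 = 17.722
  Rural, Oppose: 58×50/144 = 20.139
  Rural, Undecided: 58×50/144 = 20.139
Contributions (O − E)²/E:
  (17 − 26.278)²/26.278 = 3.2758
  (35 − 29.861)²/29.861 = 0.8844
  (34 − 29.861)²/29.861 = 0.5737
  (27 − 17.722)²/17.722 = 4.8573
  (15 − 20.139)²/20.139 = 1.3114
  (16 − 20.139)²/20.139 = 0.8507
χ² = 3.2758 + 0.8844 + 0.5737 + 4.8573 + 1.3114 + 0.8507 = 11.75
df = (2−1)(3−1) = 2. Since 11.75 > 5.991, reject the null hypothesis of independence at α = 0.05.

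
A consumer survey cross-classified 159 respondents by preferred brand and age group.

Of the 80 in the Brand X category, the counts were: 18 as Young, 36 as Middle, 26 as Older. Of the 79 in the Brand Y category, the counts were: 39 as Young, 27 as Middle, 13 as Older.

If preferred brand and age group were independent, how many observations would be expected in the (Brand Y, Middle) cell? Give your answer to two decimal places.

Row total (Brand Y) = 79; column total (Middle) = 63; grand total N = 159.
Expected count = (row total × column total) / N = 79 × 63 / 159 = 31.30.

31.30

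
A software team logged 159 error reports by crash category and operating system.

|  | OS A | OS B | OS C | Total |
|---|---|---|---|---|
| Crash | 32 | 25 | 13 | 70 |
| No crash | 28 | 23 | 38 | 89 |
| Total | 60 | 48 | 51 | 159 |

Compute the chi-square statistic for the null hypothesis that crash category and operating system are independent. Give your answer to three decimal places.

10.484

Grand total N = 159.
Expected counts (row total × column total / N):
  Crash, OS A: 70×60/159 = 26.4151
  Crash, OS B: 70×48/159 = 21.1321
  Crash, OS C: 70×51/159 = 22.4528
  No crash, OS A: 89×60/159 = 33.5849
  No crash, OS B: 89×48/159 = 26.8679
  No crash, OS C: 89×51/159 = 28.5472
Contributions (O − E)²/E:
  (32 − 26.4151)²/26.4151 = 1.1808
  (25 − 21.1321)²/21.1321 = 0.7080
  (13 − 22.4528)²/22.4528 = 3.9797
  (28 − 33.5849)²/33.5849 = 0.9287
  (23 − 26.8679)²/26.8679 = 0.5568
  (38 − 28.5472)²/28.5472 = 3.1301
χ² = 1.1808 + 0.7080 + 3.9797 + 0.9287 + 0.5568 + 3.1301 = 10.484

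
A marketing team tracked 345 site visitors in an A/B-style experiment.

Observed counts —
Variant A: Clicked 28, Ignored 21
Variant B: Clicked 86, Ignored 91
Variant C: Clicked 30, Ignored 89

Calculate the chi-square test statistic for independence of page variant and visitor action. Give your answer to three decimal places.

Row totals: 49, 177, 119. Column totals: 144, 201. Grand total N = 345.
Expected counts (row total × column total / N):
  Variant A, Clicked: 49×144/345 = 20.45217
  Variant A, Ignored: 49×201/345 = 28.54783
  Variant B, Clicked: 177×144/345 = 73.87826
  Variant B, Ignored: 177×201/345 = 103.12174
  Variant C, Clicked: 119×144/345 = 49.66957
  Variant C, Ignored: 119×201/345 = 69.33043
Contributions (O − E)²/E:
  (28 − 20.45217)²/20.45217 = 2.7855
  (21 − 28.54783)²/28.54783 = 1.9956
  (86 − 73.87826)²/73.87826 = 1.9889
  (91 − 103.12174)²/103.12174 = 1.4249
  (30 − 49.66957)²/49.66957 = 7.7893
  (89 − 69.33043)²/69.33043 = 5.5804
χ² = 2.7855 + 1.9956 + 1.9889 + 1.4249 + 7.7893 + 5.5804 = 21.565

21.565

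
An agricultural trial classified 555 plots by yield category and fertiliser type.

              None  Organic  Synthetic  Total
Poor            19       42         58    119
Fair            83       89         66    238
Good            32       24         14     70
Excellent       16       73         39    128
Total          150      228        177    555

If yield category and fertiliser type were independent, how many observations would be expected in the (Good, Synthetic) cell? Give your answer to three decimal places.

22.324

Row total (Good) = 70; column total (Synthetic) = 177; grand total N = 555.
Expected count = (row total × column total) / N = 70 × 177 / 555 = 22.324.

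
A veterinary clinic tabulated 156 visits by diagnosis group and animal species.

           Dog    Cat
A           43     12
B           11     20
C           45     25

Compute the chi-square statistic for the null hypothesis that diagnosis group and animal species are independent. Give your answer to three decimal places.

15.625

Row totals: 55, 31, 70. Column totals: 99, 57. Grand total N = 156.
Expected counts (row total × column total / N):
  A, Dog: 55×99/156 = 34.9038
  A, Cat: 55×57/156 = 20.0962
  B, Dog: 31×99/156 = 19.6731
  B, Cat: 31×57/156 = 11.3269
  C, Dog: 70×99/156 = 44.4231
  C, Cat: 70×57/156 = 25.5769
Contributions (O − E)²/E:
  (43 − 34.9038)²/34.9038 = 1.8780
  (12 − 20.0962)²/20.0962 = 3.2617
  (11 − 19.6731)²/19.6731 = 3.8236
  (20 − 11.3269)²/11.3269 = 6.6411
  (45 − 44.4231)²/44.4231 = 0.0075
  (25 − 25.5769)²/25.5769 = 0.0130
χ² = 1.8780 + 3.2617 + 3.8236 + 6.6411 + 0.0075 + 0.0130 = 15.625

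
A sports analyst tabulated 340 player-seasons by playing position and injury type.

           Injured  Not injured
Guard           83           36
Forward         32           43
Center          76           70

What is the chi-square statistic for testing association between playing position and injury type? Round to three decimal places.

15.471

Row totals: 119, 75, 146. Column totals: 191, 149. Grand total N = 340.
Expected counts (row total × column total / N):
  Guard, Injured: 119×191/340 = 66.8500
  Guard, Not injured: 119×149/340 = 52.1500
  Forward, Injured: 75×191/340 = 42.1324
  Forward, Not injured: 75×149/340 = 32.8676
  Center, Injured: 146×191/340 = 82.0176
  Center, Not injured: 146×149/340 = 63.9824
Contributions (O − E)²/E:
  (83 − 66.8500)²/66.8500 = 3.9016
  (36 − 52.1500)²/52.1500 = 5.0014
  (32 − 42.1324)²/42.1324 = 2.4367
  (43 − 32.8676)²/32.8676 = 3.1236
  (76 − 82.0176)²/82.0176 = 0.4415
  (70 − 63.9824)²/63.9824 = 0.5660
χ² = 3.9016 + 5.0014 + 2.4367 + 3.1236 + 0.4415 + 0.5660 = 15.471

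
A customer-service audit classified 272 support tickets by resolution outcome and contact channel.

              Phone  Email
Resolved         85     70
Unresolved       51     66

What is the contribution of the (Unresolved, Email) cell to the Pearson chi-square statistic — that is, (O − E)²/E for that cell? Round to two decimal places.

0.96

Row total (Unresolved) = 117; column total (Email) = 136; N = 272.
Expected count E = 117 × 136 / 272 = 58.500.
Contribution = (O − E)²/E = (66 − 58.500)² / 58.500 = 0.96.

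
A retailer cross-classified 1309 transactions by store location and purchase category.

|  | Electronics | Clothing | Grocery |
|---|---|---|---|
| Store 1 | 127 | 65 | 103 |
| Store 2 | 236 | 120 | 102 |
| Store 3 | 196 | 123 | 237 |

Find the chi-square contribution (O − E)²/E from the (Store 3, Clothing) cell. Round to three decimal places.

0.468

Row total (Store 3) = 556; column total (Clothing) = 308; N = 1309.
Expected count E = 556 × 308 / 1309 = 130.8235.
Contribution = (O − E)²/E = (123 − 130.8235)² / 130.8235 = 0.468.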